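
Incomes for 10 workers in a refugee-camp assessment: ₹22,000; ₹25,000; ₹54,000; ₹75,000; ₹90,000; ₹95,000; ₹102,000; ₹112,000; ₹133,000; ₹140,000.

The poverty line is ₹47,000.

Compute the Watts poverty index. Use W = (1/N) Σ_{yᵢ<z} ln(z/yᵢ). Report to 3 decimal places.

0.139

Below the line: ₹22,000, ₹25,000 (q = 2 of N = 10).
Log gaps: ln(47000/22000) = 0.7591; ln(47000/25000) = 0.6313.
W = 1.390377 / 10 = 0.139.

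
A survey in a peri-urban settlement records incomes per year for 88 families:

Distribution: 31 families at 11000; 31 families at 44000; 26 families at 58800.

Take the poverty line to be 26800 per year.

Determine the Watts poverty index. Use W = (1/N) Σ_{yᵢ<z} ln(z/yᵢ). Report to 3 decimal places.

Below the line: 31×11000 (q = 31 of N = 88).
ln(z/y) terms: ln(26800/11000) = 0.8905 (×31).
W = 27.605705 / 88 = 0.314.

0.314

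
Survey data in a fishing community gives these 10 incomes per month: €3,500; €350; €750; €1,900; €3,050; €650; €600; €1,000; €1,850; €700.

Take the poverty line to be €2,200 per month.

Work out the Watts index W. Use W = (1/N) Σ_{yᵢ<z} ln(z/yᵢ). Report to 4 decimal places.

Below z: €350, €600, €650, €700, €750, €1,000, €1,850, €1,900 (q = 8 of N = 10).
Log gaps: ln(2200/350) = 1.8383; ln(2200/600) = 1.2993; ln(2200/650) = 1.2192; ln(2200/700) = 1.1451; ln(2200/750) = 1.0761; ln(2200/1000) = 0.7885; ln(2200/1850) = 0.1733; ln(2200/1900) = 0.1466.
W = 7.686407 / 10 = 0.7686.

0.7686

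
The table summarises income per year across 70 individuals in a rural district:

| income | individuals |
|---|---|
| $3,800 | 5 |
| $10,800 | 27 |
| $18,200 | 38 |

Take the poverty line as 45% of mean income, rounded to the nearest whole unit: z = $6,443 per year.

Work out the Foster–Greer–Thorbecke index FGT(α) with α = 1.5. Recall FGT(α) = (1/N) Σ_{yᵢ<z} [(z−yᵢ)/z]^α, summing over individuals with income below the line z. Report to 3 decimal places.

0.019

Poor units: 5×$3,800 (q = 5 of N = 70).
Relative gaps: (6443−3800)/6443 = 0.4102 (×5).
Raised to α = 1.5: 0.26273 (×5).
Sum = 1.313662; FGT(1.5) = 1.313662 / 70 = 0.019.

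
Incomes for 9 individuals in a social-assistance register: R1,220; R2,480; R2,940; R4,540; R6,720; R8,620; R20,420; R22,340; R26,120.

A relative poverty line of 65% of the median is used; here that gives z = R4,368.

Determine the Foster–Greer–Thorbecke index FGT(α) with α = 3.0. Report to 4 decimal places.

0.0544

Poor units: R1,220, R2,480, R2,940 (q = 3 of N = 9).
Relative gaps: (4368−1220)/4368 = 0.7207; (4368−2480)/4368 = 0.4322; (4368−2940)/4368 = 0.3269.
Raised to α = 3.0: 0.37433; 0.08075; 0.03494.
Sum = 0.490025; FGT(3.0) = 0.490025 / 9 = 0.0544.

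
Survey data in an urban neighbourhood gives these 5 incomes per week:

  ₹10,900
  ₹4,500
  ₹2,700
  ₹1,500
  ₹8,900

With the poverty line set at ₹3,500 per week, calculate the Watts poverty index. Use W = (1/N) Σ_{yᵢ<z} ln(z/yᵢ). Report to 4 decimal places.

Below z: ₹1,500, ₹2,700 (q = 2 of N = 5).
Log shortfalls: ln(3500/1500) = 0.8473; ln(3500/2700) = 0.2595.
W = 1.106809 / 5 = 0.2214.

0.2214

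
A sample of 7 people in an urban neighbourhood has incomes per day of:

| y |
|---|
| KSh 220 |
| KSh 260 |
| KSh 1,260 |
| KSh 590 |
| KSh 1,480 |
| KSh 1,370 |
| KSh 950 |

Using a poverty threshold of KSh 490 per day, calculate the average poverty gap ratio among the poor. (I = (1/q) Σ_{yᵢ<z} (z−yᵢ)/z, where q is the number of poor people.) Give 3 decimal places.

0.510

Poor units: KSh 220, KSh 260 (q = 2 of N = 7).
Relative gaps: 0.5510, 0.4694; sum = 1.020408.
The income-gap ratio divides by q (the poor only): 1.020408 / 2 = 0.510.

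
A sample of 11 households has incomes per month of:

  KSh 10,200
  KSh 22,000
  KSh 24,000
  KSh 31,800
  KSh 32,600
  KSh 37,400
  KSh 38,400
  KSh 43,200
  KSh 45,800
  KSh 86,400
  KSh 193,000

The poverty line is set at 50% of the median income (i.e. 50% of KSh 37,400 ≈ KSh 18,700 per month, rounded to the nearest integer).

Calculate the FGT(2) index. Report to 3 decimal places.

0.019

Incomes under z: KSh 10,200 (q = 1 of N = 11).
Relative gaps: (18700−10200)/18700 = 0.4545.
Squared: 0.2066.
Sum = 0.206612; P₂ = 0.206612 / 11 = 0.019.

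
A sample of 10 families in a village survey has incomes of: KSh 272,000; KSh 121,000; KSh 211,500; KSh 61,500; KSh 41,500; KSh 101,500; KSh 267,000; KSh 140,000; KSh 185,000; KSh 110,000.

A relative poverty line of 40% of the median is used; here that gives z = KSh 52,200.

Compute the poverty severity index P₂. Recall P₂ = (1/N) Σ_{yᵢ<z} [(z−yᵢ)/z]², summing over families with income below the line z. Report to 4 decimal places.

Incomes under z: KSh 41,500 (q = 1 of N = 10).
Normalized shortfalls: (52200−41500)/52200 = 0.2050.
Squared: 0.0420.
Sum = 0.042017; P₂ = 0.042017 / 10 = 0.0042.

0.0042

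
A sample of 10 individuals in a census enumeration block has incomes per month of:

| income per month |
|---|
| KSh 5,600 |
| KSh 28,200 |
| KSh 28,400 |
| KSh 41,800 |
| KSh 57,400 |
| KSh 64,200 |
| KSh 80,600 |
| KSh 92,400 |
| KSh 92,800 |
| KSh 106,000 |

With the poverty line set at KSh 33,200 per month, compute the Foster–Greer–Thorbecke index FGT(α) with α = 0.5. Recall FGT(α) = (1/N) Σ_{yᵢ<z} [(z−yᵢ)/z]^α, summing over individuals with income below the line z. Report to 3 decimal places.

Incomes under z: KSh 5,600, KSh 28,200, KSh 28,400 (q = 3 of N = 10).
Gap ratios (z−y)/z: (33200−5600)/33200 = 0.8313; (33200−28200)/33200 = 0.1506; (33200−28400)/33200 = 0.1446.
Raised to α = 0.5: 0.91177; 0.38808; 0.38023.
Sum = 1.680080; FGT(0.5) = 1.680080 / 10 = 0.168.

0.168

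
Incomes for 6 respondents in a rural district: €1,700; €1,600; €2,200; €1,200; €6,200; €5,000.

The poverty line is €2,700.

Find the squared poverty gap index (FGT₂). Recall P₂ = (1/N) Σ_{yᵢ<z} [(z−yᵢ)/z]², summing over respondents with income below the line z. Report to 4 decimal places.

Below the line: €1,200, €1,600, €1,700, €2,200 (q = 4 of N = 6).
Shortfall ratios: (2700−1200)/2700 = 0.5556; (2700−1600)/2700 = 0.4074; (2700−1700)/2700 = 0.3704; (2700−2200)/2700 = 0.1852.
Squared: 0.3086; 0.1660; 0.1372; 0.0343.
Sum = 0.646091; P₂ = 0.646091 / 6 = 0.1077.

0.1077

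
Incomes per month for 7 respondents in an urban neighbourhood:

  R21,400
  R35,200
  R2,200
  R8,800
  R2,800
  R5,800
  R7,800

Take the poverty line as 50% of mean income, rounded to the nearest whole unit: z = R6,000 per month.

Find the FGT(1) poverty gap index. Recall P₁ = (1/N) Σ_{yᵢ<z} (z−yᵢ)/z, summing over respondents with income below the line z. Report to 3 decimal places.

0.171

Poor units: R2,200, R2,800, R5,800 (q = 3 of N = 7).
Relative gaps: (6000−2200)/6000 = 0.6333; (6000−2800)/6000 = 0.5333; (6000−5800)/6000 = 0.0333.
Σ = 1.200000. Dividing by the full population N = 7 gives P₁ = 0.171.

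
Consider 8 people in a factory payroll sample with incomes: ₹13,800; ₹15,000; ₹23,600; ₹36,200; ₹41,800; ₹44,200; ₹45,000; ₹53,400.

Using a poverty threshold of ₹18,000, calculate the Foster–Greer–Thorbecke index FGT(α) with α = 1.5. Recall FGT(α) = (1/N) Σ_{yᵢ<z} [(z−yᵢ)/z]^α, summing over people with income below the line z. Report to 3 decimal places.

Poor units: ₹13,800, ₹15,000 (q = 2 of N = 8).
Shortfall ratios: (18000−13800)/18000 = 0.2333; (18000−15000)/18000 = 0.1667.
Raised to α = 1.5: 0.11271; 0.06804.
Sum = 0.180752; FGT(1.5) = 0.180752 / 8 = 0.023.

0.023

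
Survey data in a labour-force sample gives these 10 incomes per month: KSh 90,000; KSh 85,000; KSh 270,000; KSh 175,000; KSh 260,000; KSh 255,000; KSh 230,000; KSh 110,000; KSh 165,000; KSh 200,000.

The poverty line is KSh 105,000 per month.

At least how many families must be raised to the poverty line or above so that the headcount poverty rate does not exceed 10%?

Currently q = 2 of N = 10 are below the line (H = 0.200).
A headcount ratio of at most 10% allows at most ⌊0.10 × 10⌋ = 1 poor families.
So at least 2 − 1 = 1 must be lifted.

1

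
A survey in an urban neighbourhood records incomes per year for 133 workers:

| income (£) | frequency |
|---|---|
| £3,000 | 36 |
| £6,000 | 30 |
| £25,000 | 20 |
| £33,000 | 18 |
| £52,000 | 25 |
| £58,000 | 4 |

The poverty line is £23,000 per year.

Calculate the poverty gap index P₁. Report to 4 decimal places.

Below the line: 36×£3,000, 30×£6,000 (q = 66 of N = 133).
Gap ratios (z−y)/z: (23000−3000)/23000 = 0.8696 (×36); (23000−6000)/23000 = 0.7391 (×30).
Sum of shortfalls = 53.478261; P₁ averages over all N: 53.478261 / 133 = 0.4021.

0.4021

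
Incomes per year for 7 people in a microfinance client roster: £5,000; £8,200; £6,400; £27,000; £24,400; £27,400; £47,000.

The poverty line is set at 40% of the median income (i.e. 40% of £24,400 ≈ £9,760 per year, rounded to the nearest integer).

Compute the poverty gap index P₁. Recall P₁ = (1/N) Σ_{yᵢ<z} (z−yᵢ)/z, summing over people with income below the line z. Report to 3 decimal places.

Incomes under z: £5,000, £6,400, £8,200 (q = 3 of N = 7).
Relative gaps: (9760−5000)/9760 = 0.4877; (9760−6400)/9760 = 0.3443; (9760−8200)/9760 = 0.1598.
Σ = 0.991803. Dividing by the full population N = 7 gives P₁ = 0.142.

0.142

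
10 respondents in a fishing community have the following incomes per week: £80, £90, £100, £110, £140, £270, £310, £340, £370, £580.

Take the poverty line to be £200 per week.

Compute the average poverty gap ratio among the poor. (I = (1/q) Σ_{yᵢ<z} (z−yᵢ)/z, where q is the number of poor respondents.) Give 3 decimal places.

0.480

Below the line: £80, £90, £100, £110, £140 (q = 5 of N = 10).
Relative gaps: 0.6000, 0.5500, 0.5000, 0.4500, 0.3000; sum = 2.400000.
I averages over the q = 5 poor units only: 2.400000 / 5 = 0.480.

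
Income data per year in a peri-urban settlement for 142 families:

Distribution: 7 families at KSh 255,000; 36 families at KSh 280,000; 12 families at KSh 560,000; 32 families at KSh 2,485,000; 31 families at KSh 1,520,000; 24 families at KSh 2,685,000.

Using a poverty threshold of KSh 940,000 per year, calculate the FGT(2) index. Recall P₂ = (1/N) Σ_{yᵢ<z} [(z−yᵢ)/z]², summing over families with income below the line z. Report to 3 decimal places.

0.165

Below the line: 7×KSh 255,000, 36×KSh 280,000, 12×KSh 560,000 (q = 55 of N = 142).
Shortfall ratios: (940000−255000)/940000 = 0.7287 (×7); (940000−280000)/940000 = 0.7021 (×36); (940000−560000)/940000 = 0.4043 (×12).
Squared: 0.5310 (×7); 0.4930 (×36); 0.1634 (×12).
Sum = 23.425730; P₂ = 23.425730 / 142 = 0.165.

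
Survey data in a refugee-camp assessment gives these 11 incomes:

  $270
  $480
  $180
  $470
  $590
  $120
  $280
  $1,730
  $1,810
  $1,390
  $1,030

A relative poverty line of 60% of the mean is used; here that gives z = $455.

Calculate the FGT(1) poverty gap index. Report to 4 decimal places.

0.1938

Poor units: $120, $180, $270, $280 (q = 4 of N = 11).
Gap ratios (z−y)/z: (455−120)/455 = 0.7363; (455−180)/455 = 0.6044; (455−270)/455 = 0.4066; (455−280)/455 = 0.3846.
Σ = 2.131868. Dividing by the full population N = 11 gives P₁ = 0.1938.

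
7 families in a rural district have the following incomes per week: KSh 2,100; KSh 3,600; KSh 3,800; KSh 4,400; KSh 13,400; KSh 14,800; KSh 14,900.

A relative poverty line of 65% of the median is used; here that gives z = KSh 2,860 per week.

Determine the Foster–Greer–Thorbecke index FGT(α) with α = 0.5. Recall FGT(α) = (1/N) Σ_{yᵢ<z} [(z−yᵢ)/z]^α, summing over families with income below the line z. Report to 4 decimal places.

Below z: KSh 2,100 (q = 1 of N = 7).
Relative gaps: (2860−2100)/2860 = 0.2657.
Raised to α = 0.5: 0.51549.
Sum = 0.515494; FGT(0.5) = 0.515494 / 7 = 0.0736.

0.0736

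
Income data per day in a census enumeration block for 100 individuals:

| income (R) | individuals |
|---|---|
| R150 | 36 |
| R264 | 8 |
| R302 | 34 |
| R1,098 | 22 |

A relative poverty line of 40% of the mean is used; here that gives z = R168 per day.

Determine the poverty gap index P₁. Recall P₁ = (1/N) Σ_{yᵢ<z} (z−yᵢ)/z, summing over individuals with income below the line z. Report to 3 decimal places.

0.039

Below z: 36×R150 (q = 36 of N = 100).
Gap ratios (z−y)/z: (168−150)/168 = 0.1071 (×36).
Σ = 3.857143. Dividing by the full population N = 100 gives P₁ = 0.039.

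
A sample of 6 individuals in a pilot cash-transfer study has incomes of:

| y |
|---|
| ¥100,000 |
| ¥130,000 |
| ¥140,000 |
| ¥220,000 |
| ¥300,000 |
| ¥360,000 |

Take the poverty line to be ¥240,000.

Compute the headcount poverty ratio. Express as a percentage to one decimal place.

4 of the 6 individuals have income below ¥240,000.
H = 4/6 = 66.7%.

66.7%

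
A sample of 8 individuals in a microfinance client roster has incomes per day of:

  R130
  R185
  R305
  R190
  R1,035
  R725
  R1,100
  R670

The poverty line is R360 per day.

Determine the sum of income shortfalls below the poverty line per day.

Poor units: R130, R185, R190, R305 (q = 4 of N = 8).
Individual gaps: 360−130 = 230; 360−185 = 175; 360−190 = 170; 360−305 = 55.
Aggregate gap = R630.

R630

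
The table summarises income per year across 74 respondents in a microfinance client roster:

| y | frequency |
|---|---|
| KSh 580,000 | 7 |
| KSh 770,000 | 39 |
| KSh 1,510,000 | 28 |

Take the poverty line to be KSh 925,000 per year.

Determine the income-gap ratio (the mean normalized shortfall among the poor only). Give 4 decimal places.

0.1988

Below z: 7×KSh 580,000, 39×KSh 770,000 (q = 46 of N = 74).
Relative gaps: 0.3730 (×7), 0.1676 (×39); sum = 9.145946.
I averages over the q = 46 poor units only: 9.145946 / 46 = 0.1988.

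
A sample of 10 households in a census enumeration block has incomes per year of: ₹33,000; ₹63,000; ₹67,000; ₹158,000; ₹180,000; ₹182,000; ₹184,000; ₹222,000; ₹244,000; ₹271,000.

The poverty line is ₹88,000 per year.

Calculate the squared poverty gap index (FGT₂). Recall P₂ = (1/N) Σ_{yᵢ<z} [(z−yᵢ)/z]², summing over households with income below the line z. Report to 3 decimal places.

Below the line: ₹33,000, ₹63,000, ₹67,000 (q = 3 of N = 10).
Shortfall ratios: (88000−33000)/88000 = 0.6250; (88000−63000)/88000 = 0.2841; (88000−67000)/88000 = 0.2386.
Squared: 0.3906; 0.0807; 0.0569.
Sum = 0.528280; P₂ = 0.528280 / 10 = 0.053.

0.053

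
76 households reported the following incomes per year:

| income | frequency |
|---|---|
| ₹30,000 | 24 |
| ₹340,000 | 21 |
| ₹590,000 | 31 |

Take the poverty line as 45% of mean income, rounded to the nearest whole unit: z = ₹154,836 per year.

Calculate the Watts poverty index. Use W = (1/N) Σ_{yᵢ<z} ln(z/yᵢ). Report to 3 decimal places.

Below the line: 24×₹30,000 (q = 24 of N = 76).
ln(z/y) terms: ln(154836/30000) = 1.6412 (×24).
W = 39.388059 / 76 = 0.518.

0.518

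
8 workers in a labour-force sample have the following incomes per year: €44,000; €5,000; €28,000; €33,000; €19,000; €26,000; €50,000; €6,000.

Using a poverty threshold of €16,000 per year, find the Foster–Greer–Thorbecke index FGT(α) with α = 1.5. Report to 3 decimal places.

Incomes under z: €5,000, €6,000 (q = 2 of N = 8).
Shortfall ratios: (16000−5000)/16000 = 0.6875; (16000−6000)/16000 = 0.6250.
Raised to α = 1.5: 0.57004; 0.49411.
Sum = 1.064151; FGT(1.5) = 1.064151 / 8 = 0.133.

0.133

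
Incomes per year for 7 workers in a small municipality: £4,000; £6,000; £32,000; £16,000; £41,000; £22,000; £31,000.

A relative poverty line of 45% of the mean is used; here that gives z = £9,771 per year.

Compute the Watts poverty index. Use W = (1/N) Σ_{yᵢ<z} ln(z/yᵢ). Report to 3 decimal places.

0.197

Below the line: £4,000, £6,000 (q = 2 of N = 7).
Log shortfalls: ln(9771/4000) = 0.8931; ln(9771/6000) = 0.4877.
W = 1.380784 / 7 = 0.197.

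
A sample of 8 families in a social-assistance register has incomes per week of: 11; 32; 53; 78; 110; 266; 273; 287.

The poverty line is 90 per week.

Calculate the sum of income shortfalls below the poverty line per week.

Poor units: 11, 32, 53, 78 (q = 4 of N = 8).
Individual gaps: 90−11 = 79; 90−32 = 58; 90−53 = 37; 90−78 = 12.
Aggregate gap = 186.

186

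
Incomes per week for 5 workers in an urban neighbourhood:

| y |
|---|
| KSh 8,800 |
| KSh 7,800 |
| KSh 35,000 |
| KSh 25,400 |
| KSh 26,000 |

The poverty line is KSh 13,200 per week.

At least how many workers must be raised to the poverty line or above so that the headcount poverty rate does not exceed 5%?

2

Currently q = 2 of N = 5 are below the line (H = 0.400).
A headcount ratio of at most 5% allows at most ⌊0.05 × 5⌋ = 0 poor workers.
So at least 2 − 0 = 2 must be lifted.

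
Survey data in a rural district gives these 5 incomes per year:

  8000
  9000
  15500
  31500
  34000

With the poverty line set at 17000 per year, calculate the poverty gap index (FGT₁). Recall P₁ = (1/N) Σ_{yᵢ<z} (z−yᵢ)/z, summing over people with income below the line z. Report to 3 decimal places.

Below z: 8000, 9000, 15500 (q = 3 of N = 5).
Gap ratios (z−y)/z: (17000−8000)/17000 = 0.5294; (17000−9000)/17000 = 0.4706; (17000−15500)/17000 = 0.0882.
Σ = 1.088235. Dividing by the full population N = 5 gives P₁ = 0.218.

0.218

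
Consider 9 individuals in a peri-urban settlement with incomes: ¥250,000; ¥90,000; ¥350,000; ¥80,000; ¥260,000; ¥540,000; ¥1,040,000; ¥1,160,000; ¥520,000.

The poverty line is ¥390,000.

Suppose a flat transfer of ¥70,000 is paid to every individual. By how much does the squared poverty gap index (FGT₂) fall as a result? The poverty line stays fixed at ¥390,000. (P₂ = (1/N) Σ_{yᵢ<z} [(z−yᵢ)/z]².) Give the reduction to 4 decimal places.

Before: below the line — ¥80,000, ¥90,000, ¥250,000, ¥260,000, ¥350,000; squared poverty gap index (FGT₂) = 0.163781.
After the ¥70,000 transfer: below the line — ¥150,000, ¥160,000, ¥320,000, ¥330,000; squared poverty gap index (FGT₂) = 0.086931.
Reduction = 0.163781 − 0.086931 = 0.0769.

0.0769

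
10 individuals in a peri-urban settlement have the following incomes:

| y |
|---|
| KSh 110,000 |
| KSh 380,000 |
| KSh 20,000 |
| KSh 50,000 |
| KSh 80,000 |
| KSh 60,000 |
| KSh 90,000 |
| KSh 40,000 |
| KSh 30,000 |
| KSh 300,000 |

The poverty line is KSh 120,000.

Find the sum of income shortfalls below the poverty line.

Poor units: KSh 20,000, KSh 30,000, KSh 40,000, KSh 50,000, KSh 60,000, KSh 80,000, KSh 90,000, KSh 110,000 (q = 8 of N = 10).
Individual gaps: 120000−20000 = 100000; 120000−30000 = 90000; 120000−40000 = 80000; 120000−50000 = 70000; 120000−60000 = 60000; 120000−80000 = 40000; 120000−90000 = 30000; 120000−110000 = 10000.
Aggregate gap = KSh 480,000.

KSh 480,000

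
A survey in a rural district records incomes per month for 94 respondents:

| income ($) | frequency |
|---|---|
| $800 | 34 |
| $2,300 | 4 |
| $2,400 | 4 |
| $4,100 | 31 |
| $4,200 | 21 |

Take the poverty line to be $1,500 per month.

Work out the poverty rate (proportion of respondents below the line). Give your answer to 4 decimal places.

0.3617

34 of the 94 respondents have income below $1,500.
H = 34/94 = 0.3617.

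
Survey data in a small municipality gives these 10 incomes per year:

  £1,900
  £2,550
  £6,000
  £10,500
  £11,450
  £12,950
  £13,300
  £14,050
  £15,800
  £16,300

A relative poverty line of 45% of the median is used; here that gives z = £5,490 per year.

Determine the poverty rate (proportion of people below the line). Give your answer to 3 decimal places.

0.200

2 of the 10 people have income below £5,490.
H = 2/10 = 0.200.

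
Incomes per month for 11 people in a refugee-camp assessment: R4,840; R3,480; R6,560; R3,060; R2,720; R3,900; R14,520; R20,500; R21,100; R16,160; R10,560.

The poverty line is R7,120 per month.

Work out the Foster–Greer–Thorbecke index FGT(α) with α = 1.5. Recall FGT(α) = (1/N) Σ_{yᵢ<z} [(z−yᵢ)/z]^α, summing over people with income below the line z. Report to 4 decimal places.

Below the line: R2,720, R3,060, R3,480, R3,900, R4,840, R6,560 (q = 6 of N = 11).
Shortfall ratios: (7120−2720)/7120 = 0.6180; (7120−3060)/7120 = 0.5702; (7120−3480)/7120 = 0.5112; (7120−3900)/7120 = 0.4522; (7120−4840)/7120 = 0.3202; (7120−6560)/7120 = 0.0787.
Raised to α = 1.5: 0.48580; 0.43060; 0.36554; 0.30413; 0.18121; 0.02206.
Sum = 1.789335; FGT(1.5) = 1.789335 / 11 = 0.1627.

0.1627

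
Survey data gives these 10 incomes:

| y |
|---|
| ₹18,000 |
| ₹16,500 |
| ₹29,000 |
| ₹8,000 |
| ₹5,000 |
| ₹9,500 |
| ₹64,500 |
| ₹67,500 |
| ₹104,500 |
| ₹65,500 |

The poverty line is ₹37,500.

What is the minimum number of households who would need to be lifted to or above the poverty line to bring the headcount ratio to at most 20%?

4

6 of the 10 households are poor, so H = 6/10 = 0.600.
A headcount ratio of at most 20% allows at most ⌊0.20 × 10⌋ = 2 poor households.
So at least 6 − 2 = 4 must be lifted.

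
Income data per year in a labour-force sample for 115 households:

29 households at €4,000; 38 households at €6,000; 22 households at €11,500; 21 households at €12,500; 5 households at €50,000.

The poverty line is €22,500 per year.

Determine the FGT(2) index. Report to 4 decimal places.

0.4300

Below the line: 29×€4,000, 38×€6,000, 22×€11,500, 21×€12,500 (q = 110 of N = 115).
Normalized shortfalls: (22500−4000)/22500 = 0.8222 (×29); (22500−6000)/22500 = 0.7333 (×38); (22500−11500)/22500 = 0.4889 (×22); (22500−12500)/22500 = 0.4444 (×21).
Squared: 0.6760 (×29); 0.5378 (×38); 0.2390 (×22); 0.1975 (×21).
Sum = 49.447407; P₂ = 49.447407 / 115 = 0.4300.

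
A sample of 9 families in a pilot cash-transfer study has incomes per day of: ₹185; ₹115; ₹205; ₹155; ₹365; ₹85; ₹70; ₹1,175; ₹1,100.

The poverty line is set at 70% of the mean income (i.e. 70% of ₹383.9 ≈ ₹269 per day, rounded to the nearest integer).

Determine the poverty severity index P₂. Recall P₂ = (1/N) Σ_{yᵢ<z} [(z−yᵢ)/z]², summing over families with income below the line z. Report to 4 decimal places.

0.1863

Poor units: ₹70, ₹85, ₹115, ₹155, ₹185, ₹205 (q = 6 of N = 9).
Normalized shortfalls: (269−70)/269 = 0.7398; (269−85)/269 = 0.6840; (269−115)/269 = 0.5725; (269−155)/269 = 0.4238; (269−185)/269 = 0.3123; (269−205)/269 = 0.2379.
Squared: 0.5473; 0.4679; 0.3277; 0.1796; 0.0975; 0.0566.
Sum = 1.676608; P₂ = 1.676608 / 9 = 0.1863.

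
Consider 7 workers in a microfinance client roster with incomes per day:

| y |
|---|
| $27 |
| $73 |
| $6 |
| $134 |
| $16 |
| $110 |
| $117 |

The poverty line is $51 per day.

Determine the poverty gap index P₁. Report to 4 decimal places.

0.2913

Incomes under z: $6, $16, $27 (q = 3 of N = 7).
Shortfall ratios: (51−6)/51 = 0.8824; (51−16)/51 = 0.6863; (51−27)/51 = 0.4706.
Sum of shortfalls = 2.039216; P₁ averages over all N: 2.039216 / 7 = 0.2913.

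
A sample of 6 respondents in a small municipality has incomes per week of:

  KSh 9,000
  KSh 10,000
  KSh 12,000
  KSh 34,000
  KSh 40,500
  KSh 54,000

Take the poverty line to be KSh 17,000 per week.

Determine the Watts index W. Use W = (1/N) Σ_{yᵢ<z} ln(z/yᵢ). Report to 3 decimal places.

0.252

Poor units: KSh 9,000, KSh 10,000, KSh 12,000 (q = 3 of N = 6).
ln(z/y) terms: ln(17000/9000) = 0.6360; ln(17000/10000) = 0.5306; ln(17000/12000) = 0.3483.
W = 1.514924 / 6 = 0.252.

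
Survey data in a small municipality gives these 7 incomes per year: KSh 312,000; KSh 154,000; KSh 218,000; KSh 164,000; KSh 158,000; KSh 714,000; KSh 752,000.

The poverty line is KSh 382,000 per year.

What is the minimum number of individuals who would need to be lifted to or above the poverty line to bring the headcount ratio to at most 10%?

5 of the 7 individuals are poor, so H = 5/7 = 0.714.
A headcount ratio of at most 10% allows at most ⌊0.10 × 7⌋ = 0 poor individuals.
So at least 5 − 0 = 5 must be lifted.

5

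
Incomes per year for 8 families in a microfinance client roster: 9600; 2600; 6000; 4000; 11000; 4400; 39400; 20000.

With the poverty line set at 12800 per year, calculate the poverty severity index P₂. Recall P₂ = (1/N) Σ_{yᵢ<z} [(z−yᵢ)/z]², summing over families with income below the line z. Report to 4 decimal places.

Below z: 2600, 4000, 4400, 6000, 9600, 11000 (q = 6 of N = 8).
Shortfall ratios: (12800−2600)/12800 = 0.7969; (12800−4000)/12800 = 0.6875; (12800−4400)/12800 = 0.6562; (12800−6000)/12800 = 0.5312; (12800−9600)/12800 = 0.2500; (12800−11000)/12800 = 0.1406.
Squared: 0.6350; 0.4727; 0.4307; 0.2822; 0.0625; 0.0198.
Sum = 1.902832; P₂ = 1.902832 / 8 = 0.2379.

0.2379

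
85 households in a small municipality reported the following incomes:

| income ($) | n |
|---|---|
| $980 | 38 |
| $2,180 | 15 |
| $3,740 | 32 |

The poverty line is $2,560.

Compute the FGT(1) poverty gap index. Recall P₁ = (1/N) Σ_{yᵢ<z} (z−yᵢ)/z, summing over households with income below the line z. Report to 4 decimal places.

0.3021

Below the line: 38×$980, 15×$2,180 (q = 53 of N = 85).
Shortfall ratios: (2560−980)/2560 = 0.6172 (×38); (2560−2180)/2560 = 0.1484 (×15).
Sum of shortfalls = 25.679688; P₁ averages over all N: 25.679688 / 85 = 0.3021.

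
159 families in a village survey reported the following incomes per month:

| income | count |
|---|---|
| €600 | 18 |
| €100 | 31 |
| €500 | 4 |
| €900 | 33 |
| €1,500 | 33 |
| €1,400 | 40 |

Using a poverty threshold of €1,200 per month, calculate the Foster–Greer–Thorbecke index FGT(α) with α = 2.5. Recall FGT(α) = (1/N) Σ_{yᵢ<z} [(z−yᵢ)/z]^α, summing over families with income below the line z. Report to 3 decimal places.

Poor units: 31×€100, 4×€500, 18×€600, 33×€900 (q = 86 of N = 159).
Gap ratios (z−y)/z: (1200−100)/1200 = 0.9167 (×31); (1200−500)/1200 = 0.5833 (×4); (1200−600)/1200 = 0.5000 (×18); (1200−900)/1200 = 0.2500 (×33).
Raised to α = 2.5: 0.80450 (×31); 0.25989 (×4); 0.17678 (×18); 0.03125 (×33).
Sum = 30.192443; FGT(2.5) = 30.192443 / 159 = 0.190.

0.190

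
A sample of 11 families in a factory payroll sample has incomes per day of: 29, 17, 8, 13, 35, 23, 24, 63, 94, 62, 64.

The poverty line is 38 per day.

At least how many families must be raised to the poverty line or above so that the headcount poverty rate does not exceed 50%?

2

7 of the 11 families are poor, so H = 7/11 = 0.636.
A headcount ratio of at most 50% allows at most ⌊0.50 × 11⌋ = 5 poor families.
So at least 7 − 5 = 2 must be lifted.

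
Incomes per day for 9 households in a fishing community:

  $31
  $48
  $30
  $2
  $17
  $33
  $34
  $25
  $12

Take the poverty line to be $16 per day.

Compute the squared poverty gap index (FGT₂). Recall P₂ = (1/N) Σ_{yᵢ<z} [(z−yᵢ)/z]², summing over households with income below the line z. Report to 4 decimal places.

0.0920

Poor units: $2, $12 (q = 2 of N = 9).
Shortfall ratios: (16−2)/16 = 0.8750; (16−12)/16 = 0.2500.
Squared: 0.7656; 0.0625.
Sum = 0.828125; P₂ = 0.828125 / 9 = 0.0920.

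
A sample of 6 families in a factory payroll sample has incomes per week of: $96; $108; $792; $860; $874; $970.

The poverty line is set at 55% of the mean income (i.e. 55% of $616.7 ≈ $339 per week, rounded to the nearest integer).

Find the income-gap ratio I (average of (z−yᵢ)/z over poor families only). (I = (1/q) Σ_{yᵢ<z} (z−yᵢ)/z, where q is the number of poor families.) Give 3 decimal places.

0.699

Below z: $96, $108 (q = 2 of N = 6).
Relative gaps: 0.7168, 0.6814; sum = 1.398230.
I averages over the q = 2 poor units only: 1.398230 / 2 = 0.699.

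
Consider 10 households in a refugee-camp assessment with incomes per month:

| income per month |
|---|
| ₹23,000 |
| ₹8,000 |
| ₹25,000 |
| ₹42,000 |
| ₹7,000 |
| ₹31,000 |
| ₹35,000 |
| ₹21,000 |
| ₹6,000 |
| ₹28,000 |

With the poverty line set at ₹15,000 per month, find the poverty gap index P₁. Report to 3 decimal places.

0.160

Poor units: ₹6,000, ₹7,000, ₹8,000 (q = 3 of N = 10).
Relative gaps: (15000−6000)/15000 = 0.6000; (15000−7000)/15000 = 0.5333; (15000−8000)/15000 = 0.4667.
Σ = 1.600000. Dividing by the full population N = 10 gives P₁ = 0.160.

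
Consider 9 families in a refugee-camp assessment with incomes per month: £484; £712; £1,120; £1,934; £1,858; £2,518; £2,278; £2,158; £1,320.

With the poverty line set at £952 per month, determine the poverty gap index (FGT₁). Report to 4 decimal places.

Below z: £484, £712 (q = 2 of N = 9).
Normalized shortfalls: (952−484)/952 = 0.4916; (952−712)/952 = 0.2521.
Σ = 0.743697. Dividing by the full population N = 9 gives P₁ = 0.0826.

0.0826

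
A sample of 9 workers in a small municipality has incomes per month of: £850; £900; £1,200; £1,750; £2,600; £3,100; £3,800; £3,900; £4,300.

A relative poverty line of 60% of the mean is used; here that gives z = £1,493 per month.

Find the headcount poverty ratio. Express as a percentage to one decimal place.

3 of the 9 workers have income below £1,493.
H = 3/9 = 33.3%.

33.3%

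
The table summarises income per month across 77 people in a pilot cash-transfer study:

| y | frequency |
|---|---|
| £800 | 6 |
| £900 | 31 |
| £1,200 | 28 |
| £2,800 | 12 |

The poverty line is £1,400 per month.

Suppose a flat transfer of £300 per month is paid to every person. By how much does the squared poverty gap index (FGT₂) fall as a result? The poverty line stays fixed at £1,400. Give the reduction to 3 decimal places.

0.061

Before: below the line — 6×£800, 31×£900, 28×£1,200; squared poverty gap index (FGT₂) = 0.07309.
After the £300 transfer: below the line — 6×£1,100, 31×£1,200; squared poverty gap index (FGT₂) = 0.01179.
Reduction = 0.07309 − 0.01179 = 0.061.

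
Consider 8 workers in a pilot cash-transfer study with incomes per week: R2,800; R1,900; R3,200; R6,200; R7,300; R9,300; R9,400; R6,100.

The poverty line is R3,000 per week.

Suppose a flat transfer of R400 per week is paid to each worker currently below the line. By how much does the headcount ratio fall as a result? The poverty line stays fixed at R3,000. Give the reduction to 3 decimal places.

Before: below the line — R1,900, R2,800; headcount ratio = 0.25000.
After the R400 transfer: below the line — R2,300; headcount ratio = 0.12500.
Reduction = 0.25000 − 0.12500 = 0.125.

0.125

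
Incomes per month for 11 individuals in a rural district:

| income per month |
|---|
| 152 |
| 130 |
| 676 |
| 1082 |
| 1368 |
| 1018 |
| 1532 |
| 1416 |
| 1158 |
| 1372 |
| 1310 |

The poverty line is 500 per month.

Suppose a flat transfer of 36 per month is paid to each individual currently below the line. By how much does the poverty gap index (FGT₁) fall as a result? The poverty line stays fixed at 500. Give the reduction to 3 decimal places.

0.013

Before: below the line — 130, 152; poverty gap index (FGT₁) = 0.13055.
After the 36 transfer: below the line — 166, 188; poverty gap index (FGT₁) = 0.11745.
Reduction = 0.13055 − 0.11745 = 0.013.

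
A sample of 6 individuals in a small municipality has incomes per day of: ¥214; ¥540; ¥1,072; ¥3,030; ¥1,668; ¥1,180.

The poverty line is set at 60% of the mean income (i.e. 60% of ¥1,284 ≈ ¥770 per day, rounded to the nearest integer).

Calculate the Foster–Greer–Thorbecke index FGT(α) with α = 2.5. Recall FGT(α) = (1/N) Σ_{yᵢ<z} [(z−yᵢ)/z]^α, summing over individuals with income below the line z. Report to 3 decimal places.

Below z: ¥214, ¥540 (q = 2 of N = 6).
Shortfall ratios: (770−214)/770 = 0.7221; (770−540)/770 = 0.2987.
Raised to α = 2.5: 0.44306; 0.04876.
Sum = 0.491821; FGT(2.5) = 0.491821 / 6 = 0.082.

0.082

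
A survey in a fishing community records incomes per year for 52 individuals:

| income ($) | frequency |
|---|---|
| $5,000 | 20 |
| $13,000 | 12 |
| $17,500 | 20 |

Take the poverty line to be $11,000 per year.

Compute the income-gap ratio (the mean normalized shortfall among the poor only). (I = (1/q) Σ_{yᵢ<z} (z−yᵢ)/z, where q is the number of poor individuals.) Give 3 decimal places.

0.545

Incomes under z: 20×$5,000 (q = 20 of N = 52).
Relative gaps: 0.5455 (×20); sum = 10.909091.
I averages over the q = 20 poor units only: 10.909091 / 20 = 0.545.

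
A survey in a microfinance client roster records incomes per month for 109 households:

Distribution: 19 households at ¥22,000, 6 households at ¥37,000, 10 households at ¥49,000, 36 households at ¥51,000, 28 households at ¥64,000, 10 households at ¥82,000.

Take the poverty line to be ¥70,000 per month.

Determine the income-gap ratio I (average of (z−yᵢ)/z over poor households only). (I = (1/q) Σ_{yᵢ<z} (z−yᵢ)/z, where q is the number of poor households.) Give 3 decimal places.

Below z: 19×¥22,000, 6×¥37,000, 10×¥49,000, 36×¥51,000, 28×¥64,000 (q = 99 of N = 109).
Relative gaps: 0.6857 (×19), 0.4714 (×6), 0.3000 (×10), 0.2714 (×36), 0.0857 (×28); sum = 31.028571.
The income-gap ratio divides by q (the poor only): 31.028571 / 99 = 0.313.

0.313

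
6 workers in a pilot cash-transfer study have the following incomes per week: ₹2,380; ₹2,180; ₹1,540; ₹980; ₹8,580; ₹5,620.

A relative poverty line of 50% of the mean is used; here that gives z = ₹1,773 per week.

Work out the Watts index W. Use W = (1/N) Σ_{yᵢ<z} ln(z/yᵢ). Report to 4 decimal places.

0.1223

Poor units: ₹980, ₹1,540 (q = 2 of N = 6).
Log gaps: ln(1773/980) = 0.5929; ln(1773/1540) = 0.1409.
W = 0.733766 / 6 = 0.1223.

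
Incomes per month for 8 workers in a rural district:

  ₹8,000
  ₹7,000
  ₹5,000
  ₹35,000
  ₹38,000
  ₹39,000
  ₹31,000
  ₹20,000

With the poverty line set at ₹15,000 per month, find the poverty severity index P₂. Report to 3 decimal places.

Below the line: ₹5,000, ₹7,000, ₹8,000 (q = 3 of N = 8).
Normalized shortfalls: (15000−5000)/15000 = 0.6667; (15000−7000)/15000 = 0.5333; (15000−8000)/15000 = 0.4667.
Squared: 0.4444; 0.2844; 0.2178.
Sum = 0.946667; P₂ = 0.946667 / 8 = 0.118.

0.118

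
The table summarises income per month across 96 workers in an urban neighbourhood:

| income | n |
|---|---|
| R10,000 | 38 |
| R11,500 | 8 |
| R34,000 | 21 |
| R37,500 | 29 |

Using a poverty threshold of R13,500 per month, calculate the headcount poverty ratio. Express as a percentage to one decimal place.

47.9%

46 of the 96 workers have income below R13,500.
H = 46/96 = 47.9%.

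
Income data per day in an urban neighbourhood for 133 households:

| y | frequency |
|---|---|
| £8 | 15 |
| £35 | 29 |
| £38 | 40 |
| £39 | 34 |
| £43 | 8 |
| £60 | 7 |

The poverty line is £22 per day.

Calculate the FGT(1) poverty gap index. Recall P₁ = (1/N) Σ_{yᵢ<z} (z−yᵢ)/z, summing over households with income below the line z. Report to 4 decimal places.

0.0718

Below z: 15×£8 (q = 15 of N = 133).
Gap ratios (z−y)/z: (22−8)/22 = 0.6364 (×15).
Σ = 9.545455. Dividing by the full population N = 133 gives P₁ = 0.0718.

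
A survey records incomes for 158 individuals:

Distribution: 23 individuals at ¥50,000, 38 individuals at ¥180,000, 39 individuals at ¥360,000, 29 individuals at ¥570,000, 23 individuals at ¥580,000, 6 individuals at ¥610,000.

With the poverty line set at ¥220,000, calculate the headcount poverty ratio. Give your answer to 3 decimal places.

0.386

61 of the 158 individuals have income below ¥220,000.
H = 61/158 = 0.386.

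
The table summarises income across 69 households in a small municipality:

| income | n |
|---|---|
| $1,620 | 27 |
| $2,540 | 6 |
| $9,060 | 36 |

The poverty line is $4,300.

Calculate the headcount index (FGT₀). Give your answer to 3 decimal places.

0.478

33 of the 69 households have income below $4,300.
H = 33/69 = 0.478.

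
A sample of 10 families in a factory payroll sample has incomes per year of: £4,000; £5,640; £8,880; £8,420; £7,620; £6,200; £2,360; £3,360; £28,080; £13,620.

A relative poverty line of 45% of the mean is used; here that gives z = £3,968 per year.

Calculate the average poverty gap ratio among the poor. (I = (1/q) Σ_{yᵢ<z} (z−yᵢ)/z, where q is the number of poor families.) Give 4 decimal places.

0.2792

Below the line: £2,360, £3,360 (q = 2 of N = 10).
Shortfall ratios (z−y)/z: 0.4052, 0.1532; sum = 0.558468.
The income-gap ratio divides by q (the poor only): 0.558468 / 2 = 0.2792.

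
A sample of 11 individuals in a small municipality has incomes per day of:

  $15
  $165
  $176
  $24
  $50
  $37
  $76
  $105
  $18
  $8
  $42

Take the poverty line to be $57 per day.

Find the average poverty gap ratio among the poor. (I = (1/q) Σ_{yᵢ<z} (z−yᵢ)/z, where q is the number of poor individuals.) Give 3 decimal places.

0.514

Below the line: $8, $15, $18, $24, $37, $42, $50 (q = 7 of N = 11).
Relative gaps: 0.8596, 0.7368, 0.6842, 0.5789, 0.3509, 0.2632, 0.1228; sum = 3.596491.
I averages over the q = 7 poor units only: 3.596491 / 7 = 0.514.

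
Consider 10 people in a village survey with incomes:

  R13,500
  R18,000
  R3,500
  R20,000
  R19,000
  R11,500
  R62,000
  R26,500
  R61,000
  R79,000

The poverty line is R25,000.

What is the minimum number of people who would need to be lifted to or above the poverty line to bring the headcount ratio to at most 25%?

4

Currently q = 6 of N = 10 are below the line (H = 0.600).
A headcount ratio of at most 25% allows at most ⌊0.25 × 10⌋ = 2 poor people.
So at least 6 − 2 = 4 must be lifted.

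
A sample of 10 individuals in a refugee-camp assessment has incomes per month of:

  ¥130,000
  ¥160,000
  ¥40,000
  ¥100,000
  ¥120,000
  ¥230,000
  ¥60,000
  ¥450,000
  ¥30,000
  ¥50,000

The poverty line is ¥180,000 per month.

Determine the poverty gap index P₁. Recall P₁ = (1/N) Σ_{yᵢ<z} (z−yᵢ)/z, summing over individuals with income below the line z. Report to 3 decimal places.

0.417

Below z: ¥30,000, ¥40,000, ¥50,000, ¥60,000, ¥100,000, ¥120,000, ¥130,000, ¥160,000 (q = 8 of N = 10).
Relative gaps: (180000−30000)/180000 = 0.8333; (180000−40000)/180000 = 0.7778; (180000−50000)/180000 = 0.7222; (180000−60000)/180000 = 0.6667; (180000−100000)/180000 = 0.4444; (180000−120000)/180000 = 0.3333; (180000−130000)/180000 = 0.2778; (180000−160000)/180000 = 0.1111.
Sum of shortfalls = 4.166667; P₁ averages over all N: 4.166667 / 10 = 0.417.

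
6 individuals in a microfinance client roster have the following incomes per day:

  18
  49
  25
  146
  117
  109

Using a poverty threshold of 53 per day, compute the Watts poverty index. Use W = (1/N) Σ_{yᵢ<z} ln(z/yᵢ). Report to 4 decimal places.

0.3183

Poor units: 18, 25, 49 (q = 3 of N = 6).
Log shortfalls: ln(53/18) = 1.0799; ln(53/25) = 0.7514; ln(53/49) = 0.0785.
W = 1.909808 / 6 = 0.3183.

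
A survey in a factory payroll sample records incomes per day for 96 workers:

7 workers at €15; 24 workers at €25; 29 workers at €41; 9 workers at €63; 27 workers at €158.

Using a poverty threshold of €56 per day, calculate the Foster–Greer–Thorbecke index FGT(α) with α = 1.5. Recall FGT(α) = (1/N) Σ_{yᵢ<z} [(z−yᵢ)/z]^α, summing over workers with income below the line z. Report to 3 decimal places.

0.191

Incomes under z: 7×€15, 24×€25, 29×€41 (q = 60 of N = 96).
Normalized shortfalls: (56−15)/56 = 0.7321 (×7); (56−25)/56 = 0.5536 (×24); (56−41)/56 = 0.2679 (×29).
Raised to α = 1.5: 0.62646 (×7); 0.41187 (×24); 0.13863 (×29).
Sum = 18.290360; FGT(1.5) = 18.290360 / 96 = 0.191.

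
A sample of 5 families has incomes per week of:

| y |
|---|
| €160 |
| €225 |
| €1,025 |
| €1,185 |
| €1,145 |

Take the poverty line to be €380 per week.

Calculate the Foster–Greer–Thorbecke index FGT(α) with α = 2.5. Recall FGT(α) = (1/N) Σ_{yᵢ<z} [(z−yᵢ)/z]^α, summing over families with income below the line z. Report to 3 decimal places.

Incomes under z: €160, €225 (q = 2 of N = 5).
Shortfall ratios: (380−160)/380 = 0.5789; (380−225)/380 = 0.4079.
Raised to α = 2.5: 0.25503; 0.10626.
Sum = 0.361294; FGT(2.5) = 0.361294 / 5 = 0.072.

0.072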